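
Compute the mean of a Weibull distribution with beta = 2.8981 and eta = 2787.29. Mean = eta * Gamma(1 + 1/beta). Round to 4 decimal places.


beta = 2.8981, eta = 2787.29
1/beta = 0.3451
1 + 1/beta = 1.3451
Gamma(1.3451) = 0.8917
Mean = 2787.29 * 0.8917
Mean = 2485.3304

2485.3304


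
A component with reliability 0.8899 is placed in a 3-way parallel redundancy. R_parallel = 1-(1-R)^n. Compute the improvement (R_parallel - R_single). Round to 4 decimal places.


R_single = 0.8899, n = 3
1 - R_single = 0.1101
(1 - R_single)^n = 0.1101^3 = 0.0013
R_parallel = 1 - 0.0013 = 0.9987
Improvement = 0.9987 - 0.8899
Improvement = 0.1088

0.1088


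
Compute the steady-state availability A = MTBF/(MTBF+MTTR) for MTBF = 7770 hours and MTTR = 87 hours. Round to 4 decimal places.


MTBF = 7770
MTTR = 87
MTBF + MTTR = 7857
A = 7770 / 7857
A = 0.9889

0.9889


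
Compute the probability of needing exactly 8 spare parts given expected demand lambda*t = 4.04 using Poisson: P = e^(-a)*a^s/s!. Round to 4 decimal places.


a = 4.04, s = 8
e^(-a) = e^(-4.04) = 0.0176
a^s = 4.04^8 = 70966.0971
s! = 40320
P = 0.0176 * 70966.0971 / 40320
P = 0.031

0.031


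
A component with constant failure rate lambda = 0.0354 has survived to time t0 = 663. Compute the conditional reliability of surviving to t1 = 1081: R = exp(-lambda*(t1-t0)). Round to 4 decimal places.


lambda = 0.0354
t0 = 663, t1 = 1081
t1 - t0 = 418
lambda * (t1-t0) = 0.0354 * 418 = 14.7972
R = exp(-14.7972)
R = 0.0

0.0


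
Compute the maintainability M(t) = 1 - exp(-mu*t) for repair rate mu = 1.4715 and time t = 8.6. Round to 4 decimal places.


mu = 1.4715, t = 8.6
mu * t = 1.4715 * 8.6 = 12.6549
exp(-12.6549) = 0.0
M(t) = 1 - 0.0
M(t) = 1.0

1.0


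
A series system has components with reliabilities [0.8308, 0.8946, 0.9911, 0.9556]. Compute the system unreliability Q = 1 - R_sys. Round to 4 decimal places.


Components: [0.8308, 0.8946, 0.9911, 0.9556]
After component 1: product = 0.8308
After component 2: product = 0.7432
After component 3: product = 0.7366
After component 4: product = 0.7039
R_sys = 0.7039
Q = 1 - 0.7039 = 0.2961

0.2961


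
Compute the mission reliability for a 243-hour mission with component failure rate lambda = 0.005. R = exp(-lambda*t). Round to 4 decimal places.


lambda = 0.005
mission_time = 243
lambda * t = 0.005 * 243 = 1.215
R = exp(-1.215)
R = 0.2967

0.2967


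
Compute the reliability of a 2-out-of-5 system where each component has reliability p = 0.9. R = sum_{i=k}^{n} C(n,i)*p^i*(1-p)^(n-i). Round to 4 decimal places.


k = 2, n = 5, p = 0.9
i=2: C(5,2)=10 * 0.9^2 * 0.1^3 = 0.0081
i=3: C(5,3)=10 * 0.9^3 * 0.1^2 = 0.0729
i=4: C(5,4)=5 * 0.9^4 * 0.1^1 = 0.328
i=5: C(5,5)=1 * 0.9^5 * 0.1^0 = 0.5905
R = sum of terms = 0.9995

0.9995


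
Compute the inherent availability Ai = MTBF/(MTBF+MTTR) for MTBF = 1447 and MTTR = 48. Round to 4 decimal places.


MTBF = 1447
MTTR = 48
MTBF + MTTR = 1495
Ai = 1447 / 1495
Ai = 0.9679

0.9679


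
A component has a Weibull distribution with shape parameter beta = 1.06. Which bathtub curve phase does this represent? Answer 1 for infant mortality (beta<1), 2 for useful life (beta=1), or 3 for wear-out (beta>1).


beta = 1.06
Compare beta to 1:
beta < 1 => infant mortality (phase 1)
beta = 1 => useful life (phase 2)
beta > 1 => wear-out (phase 3)
Since beta = 1.06, this is wear-out (increasing failure rate)
Phase = 3

3


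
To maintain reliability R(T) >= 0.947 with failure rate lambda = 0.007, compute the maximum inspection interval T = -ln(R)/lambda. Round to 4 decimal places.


R_target = 0.947
lambda = 0.007
-ln(0.947) = 0.0545
T = 0.0545 / 0.007
T = 7.7795

7.7795


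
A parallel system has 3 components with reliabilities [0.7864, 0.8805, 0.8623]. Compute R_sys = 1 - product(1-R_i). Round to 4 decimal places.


Components: [0.7864, 0.8805, 0.8623]
(1 - 0.7864) = 0.2136, running product = 0.2136
(1 - 0.8805) = 0.1195, running product = 0.0255
(1 - 0.8623) = 0.1377, running product = 0.0035
Product of (1-R_i) = 0.0035
R_sys = 1 - 0.0035 = 0.9965

0.9965


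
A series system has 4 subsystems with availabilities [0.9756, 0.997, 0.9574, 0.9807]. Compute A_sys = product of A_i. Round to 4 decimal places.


Subsystems: [0.9756, 0.997, 0.9574, 0.9807]
After subsystem 1 (A=0.9756): product = 0.9756
After subsystem 2 (A=0.997): product = 0.9727
After subsystem 3 (A=0.9574): product = 0.9312
After subsystem 4 (A=0.9807): product = 0.9133
A_sys = 0.9133

0.9133


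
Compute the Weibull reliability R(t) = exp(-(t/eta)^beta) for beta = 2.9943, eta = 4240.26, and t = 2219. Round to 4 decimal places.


beta = 2.9943, eta = 4240.26, t = 2219
t/eta = 2219 / 4240.26 = 0.5233
(t/eta)^beta = 0.5233^2.9943 = 0.1438
R(t) = exp(-0.1438)
R(t) = 0.866

0.866


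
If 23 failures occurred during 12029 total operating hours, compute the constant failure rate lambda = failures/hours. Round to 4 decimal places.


failures = 23
total_hours = 12029
lambda = 23 / 12029
lambda = 0.0019

0.0019


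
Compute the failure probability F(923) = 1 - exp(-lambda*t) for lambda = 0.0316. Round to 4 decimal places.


lambda = 0.0316, t = 923
lambda * t = 29.1668
exp(-29.1668) = 0.0
F(t) = 1 - 0.0
F(t) = 1.0

1.0


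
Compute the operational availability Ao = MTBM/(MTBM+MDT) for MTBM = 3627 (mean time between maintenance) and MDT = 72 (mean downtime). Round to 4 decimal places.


MTBM = 3627
MDT = 72
MTBM + MDT = 3699
Ao = 3627 / 3699
Ao = 0.9805

0.9805


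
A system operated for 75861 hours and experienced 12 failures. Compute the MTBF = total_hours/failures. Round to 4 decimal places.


total_hours = 75861
failures = 12
MTBF = 75861 / 12
MTBF = 6321.75

6321.75


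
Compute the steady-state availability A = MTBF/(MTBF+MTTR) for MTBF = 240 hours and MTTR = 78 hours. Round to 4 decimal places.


MTBF = 240
MTTR = 78
MTBF + MTTR = 318
A = 240 / 318
A = 0.7547

0.7547


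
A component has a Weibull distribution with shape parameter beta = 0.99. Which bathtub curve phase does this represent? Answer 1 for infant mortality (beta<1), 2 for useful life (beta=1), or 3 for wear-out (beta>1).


beta = 0.99
Compare beta to 1:
beta < 1 => infant mortality (phase 1)
beta = 1 => useful life (phase 2)
beta > 1 => wear-out (phase 3)
Since beta = 0.99, this is infant mortality (decreasing failure rate)
Phase = 1

1


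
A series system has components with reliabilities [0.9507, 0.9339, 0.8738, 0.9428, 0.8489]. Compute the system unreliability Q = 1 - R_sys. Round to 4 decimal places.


Components: [0.9507, 0.9339, 0.8738, 0.9428, 0.8489]
After component 1: product = 0.9507
After component 2: product = 0.8879
After component 3: product = 0.7758
After component 4: product = 0.7314
After component 5: product = 0.6209
R_sys = 0.6209
Q = 1 - 0.6209 = 0.3791

0.3791


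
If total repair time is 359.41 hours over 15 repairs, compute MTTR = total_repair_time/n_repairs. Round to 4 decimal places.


total_repair_time = 359.41
n_repairs = 15
MTTR = 359.41 / 15
MTTR = 23.9607

23.9607


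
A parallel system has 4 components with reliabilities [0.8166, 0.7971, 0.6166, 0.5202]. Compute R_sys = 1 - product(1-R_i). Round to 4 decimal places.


Components: [0.8166, 0.7971, 0.6166, 0.5202]
(1 - 0.8166) = 0.1834, running product = 0.1834
(1 - 0.7971) = 0.2029, running product = 0.0372
(1 - 0.6166) = 0.3834, running product = 0.0143
(1 - 0.5202) = 0.4798, running product = 0.0068
Product of (1-R_i) = 0.0068
R_sys = 1 - 0.0068 = 0.9932

0.9932


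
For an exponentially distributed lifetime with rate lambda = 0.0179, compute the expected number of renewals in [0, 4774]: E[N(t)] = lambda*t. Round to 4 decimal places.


lambda = 0.0179
t = 4774
E[N(t)] = lambda * t
E[N(t)] = 0.0179 * 4774
E[N(t)] = 85.4546

85.4546


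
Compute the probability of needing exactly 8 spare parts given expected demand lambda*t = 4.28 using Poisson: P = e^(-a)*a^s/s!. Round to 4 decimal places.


a = 4.28, s = 8
e^(-a) = e^(-4.28) = 0.0138
a^s = 4.28^8 = 112603.0495
s! = 40320
P = 0.0138 * 112603.0495 / 40320
P = 0.0387

0.0387


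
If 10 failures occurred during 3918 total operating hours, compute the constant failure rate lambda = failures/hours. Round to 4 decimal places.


failures = 10
total_hours = 3918
lambda = 10 / 3918
lambda = 0.0026

0.0026


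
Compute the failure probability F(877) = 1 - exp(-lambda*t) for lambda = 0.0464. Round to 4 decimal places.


lambda = 0.0464, t = 877
lambda * t = 40.6928
exp(-40.6928) = 0.0
F(t) = 1 - 0.0
F(t) = 1.0

1.0


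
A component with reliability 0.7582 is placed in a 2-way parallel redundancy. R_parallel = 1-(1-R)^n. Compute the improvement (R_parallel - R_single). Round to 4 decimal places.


R_single = 0.7582, n = 2
1 - R_single = 0.2418
(1 - R_single)^n = 0.2418^2 = 0.0585
R_parallel = 1 - 0.0585 = 0.9415
Improvement = 0.9415 - 0.7582
Improvement = 0.1833

0.1833


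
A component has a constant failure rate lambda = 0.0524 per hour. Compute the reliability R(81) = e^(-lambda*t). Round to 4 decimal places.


lambda = 0.0524
t = 81
lambda * t = 4.2444
R(t) = e^(-4.2444)
R(t) = 0.0143

0.0143


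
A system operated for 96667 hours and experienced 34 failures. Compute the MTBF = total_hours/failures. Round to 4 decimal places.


total_hours = 96667
failures = 34
MTBF = 96667 / 34
MTBF = 2843.1471

2843.1471


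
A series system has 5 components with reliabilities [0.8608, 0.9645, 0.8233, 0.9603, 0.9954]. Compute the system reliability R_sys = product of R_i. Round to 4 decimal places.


Components: [0.8608, 0.9645, 0.8233, 0.9603, 0.9954]
After component 1 (R=0.8608): product = 0.8608
After component 2 (R=0.9645): product = 0.8302
After component 3 (R=0.8233): product = 0.6835
After component 4 (R=0.9603): product = 0.6564
After component 5 (R=0.9954): product = 0.6534
R_sys = 0.6534

0.6534


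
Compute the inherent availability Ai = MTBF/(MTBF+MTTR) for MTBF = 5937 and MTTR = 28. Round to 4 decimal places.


MTBF = 5937
MTTR = 28
MTBF + MTTR = 5965
Ai = 5937 / 5965
Ai = 0.9953

0.9953


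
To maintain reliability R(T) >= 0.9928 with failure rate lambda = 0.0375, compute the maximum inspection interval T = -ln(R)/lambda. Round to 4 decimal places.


R_target = 0.9928
lambda = 0.0375
-ln(0.9928) = 0.0072
T = 0.0072 / 0.0375
T = 0.1927

0.1927


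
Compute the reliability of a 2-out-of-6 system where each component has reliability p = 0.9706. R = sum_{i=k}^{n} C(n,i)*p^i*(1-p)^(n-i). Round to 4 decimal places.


k = 2, n = 6, p = 0.9706
i=2: C(6,2)=15 * 0.9706^2 * 0.0294^4 = 0.0
i=3: C(6,3)=20 * 0.9706^3 * 0.0294^3 = 0.0005
i=4: C(6,4)=15 * 0.9706^4 * 0.0294^2 = 0.0115
i=5: C(6,5)=6 * 0.9706^5 * 0.0294^1 = 0.1519
i=6: C(6,6)=1 * 0.9706^6 * 0.0294^0 = 0.8361
R = sum of terms = 1.0

1.0


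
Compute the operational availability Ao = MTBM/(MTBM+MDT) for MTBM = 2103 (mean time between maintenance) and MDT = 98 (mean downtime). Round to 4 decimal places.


MTBM = 2103
MDT = 98
MTBM + MDT = 2201
Ao = 2103 / 2201
Ao = 0.9555

0.9555


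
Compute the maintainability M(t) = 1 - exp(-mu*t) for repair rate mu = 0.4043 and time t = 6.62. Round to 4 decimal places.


mu = 0.4043, t = 6.62
mu * t = 0.4043 * 6.62 = 2.6765
exp(-2.6765) = 0.0688
M(t) = 1 - 0.0688
M(t) = 0.9312

0.9312


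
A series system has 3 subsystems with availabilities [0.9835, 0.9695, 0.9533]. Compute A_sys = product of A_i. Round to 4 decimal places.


Subsystems: [0.9835, 0.9695, 0.9533]
After subsystem 1 (A=0.9835): product = 0.9835
After subsystem 2 (A=0.9695): product = 0.9535
After subsystem 3 (A=0.9533): product = 0.909
A_sys = 0.909

0.909


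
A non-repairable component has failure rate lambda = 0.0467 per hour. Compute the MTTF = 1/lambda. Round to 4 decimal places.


lambda = 0.0467
MTTF = 1 / 0.0467
MTTF = 21.4133

21.4133


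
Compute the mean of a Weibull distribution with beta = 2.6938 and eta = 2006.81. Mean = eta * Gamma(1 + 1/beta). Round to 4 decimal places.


beta = 2.6938, eta = 2006.81
1/beta = 0.3712
1 + 1/beta = 1.3712
Gamma(1.3712) = 0.8892
Mean = 2006.81 * 0.8892
Mean = 1784.4826

1784.4826


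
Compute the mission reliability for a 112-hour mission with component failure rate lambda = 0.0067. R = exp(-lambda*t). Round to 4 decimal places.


lambda = 0.0067
mission_time = 112
lambda * t = 0.0067 * 112 = 0.7504
R = exp(-0.7504)
R = 0.4722

0.4722


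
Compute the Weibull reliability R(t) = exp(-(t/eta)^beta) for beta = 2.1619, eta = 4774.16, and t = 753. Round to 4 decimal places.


beta = 2.1619, eta = 4774.16, t = 753
t/eta = 753 / 4774.16 = 0.1577
(t/eta)^beta = 0.1577^2.1619 = 0.0184
R(t) = exp(-0.0184)
R(t) = 0.9817

0.9817


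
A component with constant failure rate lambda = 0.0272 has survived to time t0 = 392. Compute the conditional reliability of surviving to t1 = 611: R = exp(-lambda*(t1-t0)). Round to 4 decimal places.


lambda = 0.0272
t0 = 392, t1 = 611
t1 - t0 = 219
lambda * (t1-t0) = 0.0272 * 219 = 5.9568
R = exp(-5.9568)
R = 0.0026

0.0026


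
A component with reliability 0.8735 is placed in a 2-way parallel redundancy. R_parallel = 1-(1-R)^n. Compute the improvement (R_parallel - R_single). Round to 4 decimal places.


R_single = 0.8735, n = 2
1 - R_single = 0.1265
(1 - R_single)^n = 0.1265^2 = 0.016
R_parallel = 1 - 0.016 = 0.984
Improvement = 0.984 - 0.8735
Improvement = 0.1105

0.1105


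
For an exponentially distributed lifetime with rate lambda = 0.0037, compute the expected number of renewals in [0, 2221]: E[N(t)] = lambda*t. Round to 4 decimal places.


lambda = 0.0037
t = 2221
E[N(t)] = lambda * t
E[N(t)] = 0.0037 * 2221
E[N(t)] = 8.2177

8.2177


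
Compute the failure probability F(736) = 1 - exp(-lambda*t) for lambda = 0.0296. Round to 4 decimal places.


lambda = 0.0296, t = 736
lambda * t = 21.7856
exp(-21.7856) = 0.0
F(t) = 1 - 0.0
F(t) = 1.0

1.0


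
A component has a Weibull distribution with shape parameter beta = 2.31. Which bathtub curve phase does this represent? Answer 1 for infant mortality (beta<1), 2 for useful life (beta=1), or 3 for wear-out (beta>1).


beta = 2.31
Compare beta to 1:
beta < 1 => infant mortality (phase 1)
beta = 1 => useful life (phase 2)
beta > 1 => wear-out (phase 3)
Since beta = 2.31, this is wear-out (increasing failure rate)
Phase = 3

3


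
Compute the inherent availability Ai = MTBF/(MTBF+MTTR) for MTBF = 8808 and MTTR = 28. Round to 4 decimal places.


MTBF = 8808
MTTR = 28
MTBF + MTTR = 8836
Ai = 8808 / 8836
Ai = 0.9968

0.9968


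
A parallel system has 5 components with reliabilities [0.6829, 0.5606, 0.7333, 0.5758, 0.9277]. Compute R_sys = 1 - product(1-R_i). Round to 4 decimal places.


Components: [0.6829, 0.5606, 0.7333, 0.5758, 0.9277]
(1 - 0.6829) = 0.3171, running product = 0.3171
(1 - 0.5606) = 0.4394, running product = 0.1393
(1 - 0.7333) = 0.2667, running product = 0.0372
(1 - 0.5758) = 0.4242, running product = 0.0158
(1 - 0.9277) = 0.0723, running product = 0.0011
Product of (1-R_i) = 0.0011
R_sys = 1 - 0.0011 = 0.9989

0.9989


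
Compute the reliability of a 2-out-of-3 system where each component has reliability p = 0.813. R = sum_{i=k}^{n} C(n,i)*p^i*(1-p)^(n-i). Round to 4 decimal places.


k = 2, n = 3, p = 0.813
i=2: C(3,2)=3 * 0.813^2 * 0.187^1 = 0.3708
i=3: C(3,3)=1 * 0.813^3 * 0.187^0 = 0.5374
R = sum of terms = 0.9082

0.9082


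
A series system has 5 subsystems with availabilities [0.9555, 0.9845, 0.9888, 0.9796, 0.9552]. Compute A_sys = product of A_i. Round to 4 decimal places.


Subsystems: [0.9555, 0.9845, 0.9888, 0.9796, 0.9552]
After subsystem 1 (A=0.9555): product = 0.9555
After subsystem 2 (A=0.9845): product = 0.9407
After subsystem 3 (A=0.9888): product = 0.9302
After subsystem 4 (A=0.9796): product = 0.9112
After subsystem 5 (A=0.9552): product = 0.8704
A_sys = 0.8704

0.8704


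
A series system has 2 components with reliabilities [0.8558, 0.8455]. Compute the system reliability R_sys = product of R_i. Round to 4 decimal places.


Components: [0.8558, 0.8455]
After component 1 (R=0.8558): product = 0.8558
After component 2 (R=0.8455): product = 0.7236
R_sys = 0.7236

0.7236


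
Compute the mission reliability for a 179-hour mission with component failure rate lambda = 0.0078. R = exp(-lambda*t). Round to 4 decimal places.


lambda = 0.0078
mission_time = 179
lambda * t = 0.0078 * 179 = 1.3962
R = exp(-1.3962)
R = 0.2475

0.2475


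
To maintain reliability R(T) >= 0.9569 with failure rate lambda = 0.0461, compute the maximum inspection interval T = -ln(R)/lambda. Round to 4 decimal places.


R_target = 0.9569
lambda = 0.0461
-ln(0.9569) = 0.0441
T = 0.0441 / 0.0461
T = 0.9557

0.9557


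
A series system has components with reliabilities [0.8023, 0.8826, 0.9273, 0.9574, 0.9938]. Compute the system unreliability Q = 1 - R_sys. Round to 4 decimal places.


Components: [0.8023, 0.8826, 0.9273, 0.9574, 0.9938]
After component 1: product = 0.8023
After component 2: product = 0.7081
After component 3: product = 0.6566
After component 4: product = 0.6287
After component 5: product = 0.6248
R_sys = 0.6248
Q = 1 - 0.6248 = 0.3752

0.3752


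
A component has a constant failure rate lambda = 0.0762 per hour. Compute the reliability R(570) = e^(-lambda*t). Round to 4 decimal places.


lambda = 0.0762
t = 570
lambda * t = 43.434
R(t) = e^(-43.434)
R(t) = 0.0

0.0


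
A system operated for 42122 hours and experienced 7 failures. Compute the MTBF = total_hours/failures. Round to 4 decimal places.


total_hours = 42122
failures = 7
MTBF = 42122 / 7
MTBF = 6017.4286

6017.4286


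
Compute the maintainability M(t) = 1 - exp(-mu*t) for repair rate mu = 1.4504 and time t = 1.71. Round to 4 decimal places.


mu = 1.4504, t = 1.71
mu * t = 1.4504 * 1.71 = 2.4802
exp(-2.4802) = 0.0837
M(t) = 1 - 0.0837
M(t) = 0.9163

0.9163


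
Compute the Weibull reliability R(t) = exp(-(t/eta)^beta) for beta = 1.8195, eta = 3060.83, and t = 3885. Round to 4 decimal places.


beta = 1.8195, eta = 3060.83, t = 3885
t/eta = 3885 / 3060.83 = 1.2693
(t/eta)^beta = 1.2693^1.8195 = 1.5432
R(t) = exp(-1.5432)
R(t) = 0.2137

0.2137


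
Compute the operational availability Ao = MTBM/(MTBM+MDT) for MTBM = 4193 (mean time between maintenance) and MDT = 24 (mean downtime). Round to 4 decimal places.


MTBM = 4193
MDT = 24
MTBM + MDT = 4217
Ao = 4193 / 4217
Ao = 0.9943

0.9943


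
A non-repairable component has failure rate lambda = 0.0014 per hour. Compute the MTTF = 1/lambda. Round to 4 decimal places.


lambda = 0.0014
MTTF = 1 / 0.0014
MTTF = 714.2857

714.2857


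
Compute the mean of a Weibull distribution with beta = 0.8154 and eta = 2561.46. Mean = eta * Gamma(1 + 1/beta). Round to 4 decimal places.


beta = 0.8154, eta = 2561.46
1/beta = 1.2264
1 + 1/beta = 2.2264
Gamma(2.2264) = 1.118
Mean = 2561.46 * 1.118
Mean = 2863.6253

2863.6253


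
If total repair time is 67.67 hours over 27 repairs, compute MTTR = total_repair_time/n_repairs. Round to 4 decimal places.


total_repair_time = 67.67
n_repairs = 27
MTTR = 67.67 / 27
MTTR = 2.5063

2.5063


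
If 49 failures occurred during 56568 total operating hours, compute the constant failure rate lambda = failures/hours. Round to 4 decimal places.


failures = 49
total_hours = 56568
lambda = 49 / 56568
lambda = 0.0009

0.0009


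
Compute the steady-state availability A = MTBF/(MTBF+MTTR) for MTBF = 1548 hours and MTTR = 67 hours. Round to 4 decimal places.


MTBF = 1548
MTTR = 67
MTBF + MTTR = 1615
A = 1548 / 1615
A = 0.9585

0.9585


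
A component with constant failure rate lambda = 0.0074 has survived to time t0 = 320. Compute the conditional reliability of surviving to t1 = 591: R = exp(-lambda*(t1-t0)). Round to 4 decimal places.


lambda = 0.0074
t0 = 320, t1 = 591
t1 - t0 = 271
lambda * (t1-t0) = 0.0074 * 271 = 2.0054
R = exp(-2.0054)
R = 0.1346

0.1346


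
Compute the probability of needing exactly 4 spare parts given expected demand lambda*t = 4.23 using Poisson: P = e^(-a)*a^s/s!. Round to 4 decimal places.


a = 4.23, s = 4
e^(-a) = e^(-4.23) = 0.0146
a^s = 4.23^4 = 320.1559
s! = 24
P = 0.0146 * 320.1559 / 24
P = 0.1941

0.1941


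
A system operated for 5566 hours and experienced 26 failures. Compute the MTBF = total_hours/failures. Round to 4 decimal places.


total_hours = 5566
failures = 26
MTBF = 5566 / 26
MTBF = 214.0769

214.0769


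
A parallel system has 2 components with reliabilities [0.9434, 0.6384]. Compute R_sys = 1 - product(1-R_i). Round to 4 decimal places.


Components: [0.9434, 0.6384]
(1 - 0.9434) = 0.0566, running product = 0.0566
(1 - 0.6384) = 0.3616, running product = 0.0205
Product of (1-R_i) = 0.0205
R_sys = 1 - 0.0205 = 0.9795

0.9795


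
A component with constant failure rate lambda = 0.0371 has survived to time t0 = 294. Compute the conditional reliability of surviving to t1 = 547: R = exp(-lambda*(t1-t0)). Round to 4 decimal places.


lambda = 0.0371
t0 = 294, t1 = 547
t1 - t0 = 253
lambda * (t1-t0) = 0.0371 * 253 = 9.3863
R = exp(-9.3863)
R = 0.0001

0.0001


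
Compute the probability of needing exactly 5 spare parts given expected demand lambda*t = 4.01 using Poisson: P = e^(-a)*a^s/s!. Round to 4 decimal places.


a = 4.01, s = 5
e^(-a) = e^(-4.01) = 0.0181
a^s = 4.01^5 = 1036.8642
s! = 120
P = 0.0181 * 1036.8642 / 120
P = 0.1567

0.1567


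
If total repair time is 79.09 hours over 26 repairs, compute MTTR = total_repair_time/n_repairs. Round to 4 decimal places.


total_repair_time = 79.09
n_repairs = 26
MTTR = 79.09 / 26
MTTR = 3.0419

3.0419


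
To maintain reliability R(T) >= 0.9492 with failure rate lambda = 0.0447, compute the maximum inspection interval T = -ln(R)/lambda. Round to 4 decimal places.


R_target = 0.9492
lambda = 0.0447
-ln(0.9492) = 0.0521
T = 0.0521 / 0.0447
T = 1.1663

1.1663


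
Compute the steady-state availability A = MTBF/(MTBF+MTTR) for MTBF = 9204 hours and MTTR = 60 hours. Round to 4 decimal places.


MTBF = 9204
MTTR = 60
MTBF + MTTR = 9264
A = 9204 / 9264
A = 0.9935

0.9935


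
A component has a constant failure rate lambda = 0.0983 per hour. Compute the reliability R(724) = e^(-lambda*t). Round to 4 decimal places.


lambda = 0.0983
t = 724
lambda * t = 71.1692
R(t) = e^(-71.1692)
R(t) = 0.0

0.0


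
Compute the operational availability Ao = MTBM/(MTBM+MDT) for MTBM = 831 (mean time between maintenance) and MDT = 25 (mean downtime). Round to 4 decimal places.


MTBM = 831
MDT = 25
MTBM + MDT = 856
Ao = 831 / 856
Ao = 0.9708

0.9708


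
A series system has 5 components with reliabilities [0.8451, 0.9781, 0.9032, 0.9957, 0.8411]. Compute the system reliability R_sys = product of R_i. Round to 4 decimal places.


Components: [0.8451, 0.9781, 0.9032, 0.9957, 0.8411]
After component 1 (R=0.8451): product = 0.8451
After component 2 (R=0.9781): product = 0.8266
After component 3 (R=0.9032): product = 0.7466
After component 4 (R=0.9957): product = 0.7434
After component 5 (R=0.8411): product = 0.6252
R_sys = 0.6252

0.6252


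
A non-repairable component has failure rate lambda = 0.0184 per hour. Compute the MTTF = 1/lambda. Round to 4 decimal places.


lambda = 0.0184
MTTF = 1 / 0.0184
MTTF = 54.3478

54.3478


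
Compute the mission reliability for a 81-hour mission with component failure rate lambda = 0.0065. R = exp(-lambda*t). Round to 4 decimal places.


lambda = 0.0065
mission_time = 81
lambda * t = 0.0065 * 81 = 0.5265
R = exp(-0.5265)
R = 0.5907

0.5907


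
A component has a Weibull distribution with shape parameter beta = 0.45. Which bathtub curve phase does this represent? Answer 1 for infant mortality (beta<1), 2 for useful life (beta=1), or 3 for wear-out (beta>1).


beta = 0.45
Compare beta to 1:
beta < 1 => infant mortality (phase 1)
beta = 1 => useful life (phase 2)
beta > 1 => wear-out (phase 3)
Since beta = 0.45, this is infant mortality (decreasing failure rate)
Phase = 1

1


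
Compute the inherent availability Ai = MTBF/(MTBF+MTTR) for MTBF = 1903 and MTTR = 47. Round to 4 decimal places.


MTBF = 1903
MTTR = 47
MTBF + MTTR = 1950
Ai = 1903 / 1950
Ai = 0.9759

0.9759


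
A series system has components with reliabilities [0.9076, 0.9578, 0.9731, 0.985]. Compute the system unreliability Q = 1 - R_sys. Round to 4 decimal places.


Components: [0.9076, 0.9578, 0.9731, 0.985]
After component 1: product = 0.9076
After component 2: product = 0.8693
After component 3: product = 0.8459
After component 4: product = 0.8332
R_sys = 0.8332
Q = 1 - 0.8332 = 0.1668

0.1668


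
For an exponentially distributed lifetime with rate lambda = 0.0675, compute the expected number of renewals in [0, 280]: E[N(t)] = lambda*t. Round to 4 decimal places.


lambda = 0.0675
t = 280
E[N(t)] = lambda * t
E[N(t)] = 0.0675 * 280
E[N(t)] = 18.9

18.9


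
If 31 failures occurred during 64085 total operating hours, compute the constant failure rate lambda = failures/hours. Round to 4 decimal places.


failures = 31
total_hours = 64085
lambda = 31 / 64085
lambda = 0.0005

0.0005


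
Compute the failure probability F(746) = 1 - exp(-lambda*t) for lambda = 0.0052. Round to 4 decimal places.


lambda = 0.0052, t = 746
lambda * t = 3.8792
exp(-3.8792) = 0.0207
F(t) = 1 - 0.0207
F(t) = 0.9793

0.9793


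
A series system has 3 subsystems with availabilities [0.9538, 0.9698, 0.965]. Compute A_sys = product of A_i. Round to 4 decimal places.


Subsystems: [0.9538, 0.9698, 0.965]
After subsystem 1 (A=0.9538): product = 0.9538
After subsystem 2 (A=0.9698): product = 0.925
After subsystem 3 (A=0.965): product = 0.8926
A_sys = 0.8926

0.8926


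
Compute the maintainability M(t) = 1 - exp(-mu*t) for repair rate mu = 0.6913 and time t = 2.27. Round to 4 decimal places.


mu = 0.6913, t = 2.27
mu * t = 0.6913 * 2.27 = 1.5693
exp(-1.5693) = 0.2082
M(t) = 1 - 0.2082
M(t) = 0.7918

0.7918


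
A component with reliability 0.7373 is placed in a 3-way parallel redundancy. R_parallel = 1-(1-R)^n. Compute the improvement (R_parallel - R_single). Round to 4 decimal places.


R_single = 0.7373, n = 3
1 - R_single = 0.2627
(1 - R_single)^n = 0.2627^3 = 0.0181
R_parallel = 1 - 0.0181 = 0.9819
Improvement = 0.9819 - 0.7373
Improvement = 0.2446

0.2446


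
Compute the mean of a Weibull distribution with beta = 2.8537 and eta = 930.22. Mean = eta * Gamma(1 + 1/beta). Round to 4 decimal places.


beta = 2.8537, eta = 930.22
1/beta = 0.3504
1 + 1/beta = 1.3504
Gamma(1.3504) = 0.8911
Mean = 930.22 * 0.8911
Mean = 828.9271

828.9271


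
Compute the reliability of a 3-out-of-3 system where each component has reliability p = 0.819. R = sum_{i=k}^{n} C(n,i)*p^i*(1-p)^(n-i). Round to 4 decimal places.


k = 3, n = 3, p = 0.819
i=3: C(3,3)=1 * 0.819^3 * 0.181^0 = 0.5494
R = sum of terms = 0.5494

0.5494


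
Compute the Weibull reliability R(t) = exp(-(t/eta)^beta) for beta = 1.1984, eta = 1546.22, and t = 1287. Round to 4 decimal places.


beta = 1.1984, eta = 1546.22, t = 1287
t/eta = 1287 / 1546.22 = 0.8324
(t/eta)^beta = 0.8324^1.1984 = 0.8026
R(t) = exp(-0.8026)
R(t) = 0.4482

0.4482


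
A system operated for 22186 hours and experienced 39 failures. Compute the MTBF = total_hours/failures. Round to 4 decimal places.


total_hours = 22186
failures = 39
MTBF = 22186 / 39
MTBF = 568.8718

568.8718


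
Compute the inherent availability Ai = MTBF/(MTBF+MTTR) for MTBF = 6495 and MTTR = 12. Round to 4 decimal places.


MTBF = 6495
MTTR = 12
MTBF + MTTR = 6507
Ai = 6495 / 6507
Ai = 0.9982

0.9982


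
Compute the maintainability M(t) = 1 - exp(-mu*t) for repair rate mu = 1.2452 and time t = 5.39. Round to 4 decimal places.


mu = 1.2452, t = 5.39
mu * t = 1.2452 * 5.39 = 6.7116
exp(-6.7116) = 0.0012
M(t) = 1 - 0.0012
M(t) = 0.9988

0.9988


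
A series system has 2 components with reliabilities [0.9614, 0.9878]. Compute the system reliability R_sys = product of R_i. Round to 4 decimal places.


Components: [0.9614, 0.9878]
After component 1 (R=0.9614): product = 0.9614
After component 2 (R=0.9878): product = 0.9497
R_sys = 0.9497

0.9497


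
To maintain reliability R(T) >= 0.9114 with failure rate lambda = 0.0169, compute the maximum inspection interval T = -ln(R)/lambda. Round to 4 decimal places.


R_target = 0.9114
lambda = 0.0169
-ln(0.9114) = 0.0928
T = 0.0928 / 0.0169
T = 5.4896

5.4896


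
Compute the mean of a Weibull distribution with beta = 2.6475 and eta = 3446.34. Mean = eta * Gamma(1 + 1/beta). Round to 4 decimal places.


beta = 2.6475, eta = 3446.34
1/beta = 0.3777
1 + 1/beta = 1.3777
Gamma(1.3777) = 0.8887
Mean = 3446.34 * 0.8887
Mean = 3062.784

3062.784


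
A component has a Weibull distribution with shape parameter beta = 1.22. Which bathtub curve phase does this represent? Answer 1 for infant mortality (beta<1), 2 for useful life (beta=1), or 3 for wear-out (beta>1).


beta = 1.22
Compare beta to 1:
beta < 1 => infant mortality (phase 1)
beta = 1 => useful life (phase 2)
beta > 1 => wear-out (phase 3)
Since beta = 1.22, this is wear-out (increasing failure rate)
Phase = 3

3


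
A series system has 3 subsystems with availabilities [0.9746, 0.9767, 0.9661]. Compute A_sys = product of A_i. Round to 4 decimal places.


Subsystems: [0.9746, 0.9767, 0.9661]
After subsystem 1 (A=0.9746): product = 0.9746
After subsystem 2 (A=0.9767): product = 0.9519
After subsystem 3 (A=0.9661): product = 0.9196
A_sys = 0.9196

0.9196


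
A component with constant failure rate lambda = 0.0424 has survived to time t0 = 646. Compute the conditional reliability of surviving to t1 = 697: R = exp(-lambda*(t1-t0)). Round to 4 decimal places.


lambda = 0.0424
t0 = 646, t1 = 697
t1 - t0 = 51
lambda * (t1-t0) = 0.0424 * 51 = 2.1624
R = exp(-2.1624)
R = 0.115

0.115


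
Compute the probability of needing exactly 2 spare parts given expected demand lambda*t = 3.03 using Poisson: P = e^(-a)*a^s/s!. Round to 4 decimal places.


a = 3.03, s = 2
e^(-a) = e^(-3.03) = 0.0483
a^s = 3.03^2 = 9.1809
s! = 2
P = 0.0483 * 9.1809 / 2
P = 0.2218

0.2218


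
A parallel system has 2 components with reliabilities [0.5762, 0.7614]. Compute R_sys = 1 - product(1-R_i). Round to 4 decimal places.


Components: [0.5762, 0.7614]
(1 - 0.5762) = 0.4238, running product = 0.4238
(1 - 0.7614) = 0.2386, running product = 0.1011
Product of (1-R_i) = 0.1011
R_sys = 1 - 0.1011 = 0.8989

0.8989


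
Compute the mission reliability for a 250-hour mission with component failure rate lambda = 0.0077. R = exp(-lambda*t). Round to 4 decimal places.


lambda = 0.0077
mission_time = 250
lambda * t = 0.0077 * 250 = 1.925
R = exp(-1.925)
R = 0.1459

0.1459


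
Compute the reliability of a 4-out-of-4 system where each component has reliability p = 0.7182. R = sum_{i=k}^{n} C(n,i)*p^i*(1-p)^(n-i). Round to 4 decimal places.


k = 4, n = 4, p = 0.7182
i=4: C(4,4)=1 * 0.7182^4 * 0.2818^0 = 0.2661
R = sum of terms = 0.2661

0.2661


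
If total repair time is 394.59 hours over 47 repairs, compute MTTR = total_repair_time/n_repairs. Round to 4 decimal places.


total_repair_time = 394.59
n_repairs = 47
MTTR = 394.59 / 47
MTTR = 8.3955

8.3955


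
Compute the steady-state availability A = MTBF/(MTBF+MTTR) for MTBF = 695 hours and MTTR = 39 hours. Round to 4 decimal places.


MTBF = 695
MTTR = 39
MTBF + MTTR = 734
A = 695 / 734
A = 0.9469

0.9469


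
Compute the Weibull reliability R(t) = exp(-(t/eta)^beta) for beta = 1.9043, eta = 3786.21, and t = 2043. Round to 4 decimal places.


beta = 1.9043, eta = 3786.21, t = 2043
t/eta = 2043 / 3786.21 = 0.5396
(t/eta)^beta = 0.5396^1.9043 = 0.3089
R(t) = exp(-0.3089)
R(t) = 0.7343

0.7343


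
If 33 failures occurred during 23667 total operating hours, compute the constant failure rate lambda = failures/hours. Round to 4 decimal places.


failures = 33
total_hours = 23667
lambda = 33 / 23667
lambda = 0.0014

0.0014


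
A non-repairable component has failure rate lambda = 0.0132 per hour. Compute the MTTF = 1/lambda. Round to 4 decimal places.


lambda = 0.0132
MTTF = 1 / 0.0132
MTTF = 75.7576

75.7576


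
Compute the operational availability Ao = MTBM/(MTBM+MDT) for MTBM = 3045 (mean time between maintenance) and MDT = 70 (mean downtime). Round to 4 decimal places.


MTBM = 3045
MDT = 70
MTBM + MDT = 3115
Ao = 3045 / 3115
Ao = 0.9775

0.9775


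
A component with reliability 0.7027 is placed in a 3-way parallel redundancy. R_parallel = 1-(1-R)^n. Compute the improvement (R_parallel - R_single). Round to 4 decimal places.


R_single = 0.7027, n = 3
1 - R_single = 0.2973
(1 - R_single)^n = 0.2973^3 = 0.0263
R_parallel = 1 - 0.0263 = 0.9737
Improvement = 0.9737 - 0.7027
Improvement = 0.271

0.271


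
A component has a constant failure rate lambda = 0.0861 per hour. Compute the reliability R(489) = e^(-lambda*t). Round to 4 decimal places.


lambda = 0.0861
t = 489
lambda * t = 42.1029
R(t) = e^(-42.1029)
R(t) = 0.0

0.0


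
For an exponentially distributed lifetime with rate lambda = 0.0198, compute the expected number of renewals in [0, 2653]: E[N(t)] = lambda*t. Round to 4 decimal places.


lambda = 0.0198
t = 2653
E[N(t)] = lambda * t
E[N(t)] = 0.0198 * 2653
E[N(t)] = 52.5294

52.5294


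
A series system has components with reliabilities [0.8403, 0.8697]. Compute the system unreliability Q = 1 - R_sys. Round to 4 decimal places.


Components: [0.8403, 0.8697]
After component 1: product = 0.8403
After component 2: product = 0.7308
R_sys = 0.7308
Q = 1 - 0.7308 = 0.2692

0.2692


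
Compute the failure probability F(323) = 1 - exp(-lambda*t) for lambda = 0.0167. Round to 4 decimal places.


lambda = 0.0167, t = 323
lambda * t = 5.3941
exp(-5.3941) = 0.0045
F(t) = 1 - 0.0045
F(t) = 0.9955

0.9955


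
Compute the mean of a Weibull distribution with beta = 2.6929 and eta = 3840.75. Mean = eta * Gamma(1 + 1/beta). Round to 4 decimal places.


beta = 2.6929, eta = 3840.75
1/beta = 0.3713
1 + 1/beta = 1.3713
Gamma(1.3713) = 0.8892
Mean = 3840.75 * 0.8892
Mean = 3415.2082

3415.2082


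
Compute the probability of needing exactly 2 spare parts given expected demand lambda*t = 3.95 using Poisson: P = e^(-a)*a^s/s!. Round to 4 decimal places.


a = 3.95, s = 2
e^(-a) = e^(-3.95) = 0.0193
a^s = 3.95^2 = 15.6025
s! = 2
P = 0.0193 * 15.6025 / 2
P = 0.1502

0.1502


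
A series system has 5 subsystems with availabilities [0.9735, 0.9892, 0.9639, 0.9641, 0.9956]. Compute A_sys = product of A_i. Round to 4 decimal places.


Subsystems: [0.9735, 0.9892, 0.9639, 0.9641, 0.9956]
After subsystem 1 (A=0.9735): product = 0.9735
After subsystem 2 (A=0.9892): product = 0.963
After subsystem 3 (A=0.9639): product = 0.9282
After subsystem 4 (A=0.9641): product = 0.8949
After subsystem 5 (A=0.9956): product = 0.891
A_sys = 0.891

0.891


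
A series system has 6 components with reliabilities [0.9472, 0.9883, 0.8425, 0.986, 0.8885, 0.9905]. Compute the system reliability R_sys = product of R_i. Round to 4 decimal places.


Components: [0.9472, 0.9883, 0.8425, 0.986, 0.8885, 0.9905]
After component 1 (R=0.9472): product = 0.9472
After component 2 (R=0.9883): product = 0.9361
After component 3 (R=0.8425): product = 0.7887
After component 4 (R=0.986): product = 0.7776
After component 5 (R=0.8885): product = 0.6909
After component 6 (R=0.9905): product = 0.6844
R_sys = 0.6844

0.6844


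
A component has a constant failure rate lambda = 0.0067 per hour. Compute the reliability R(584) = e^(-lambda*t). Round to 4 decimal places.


lambda = 0.0067
t = 584
lambda * t = 3.9128
R(t) = e^(-3.9128)
R(t) = 0.02

0.02


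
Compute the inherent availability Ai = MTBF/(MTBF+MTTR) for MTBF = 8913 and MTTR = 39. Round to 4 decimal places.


MTBF = 8913
MTTR = 39
MTBF + MTTR = 8952
Ai = 8913 / 8952
Ai = 0.9956

0.9956


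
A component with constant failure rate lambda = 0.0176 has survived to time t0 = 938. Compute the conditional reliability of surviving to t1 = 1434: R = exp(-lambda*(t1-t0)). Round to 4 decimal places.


lambda = 0.0176
t0 = 938, t1 = 1434
t1 - t0 = 496
lambda * (t1-t0) = 0.0176 * 496 = 8.7296
R = exp(-8.7296)
R = 0.0002

0.0002


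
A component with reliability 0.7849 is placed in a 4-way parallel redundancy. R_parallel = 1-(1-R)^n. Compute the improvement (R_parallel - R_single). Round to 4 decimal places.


R_single = 0.7849, n = 4
1 - R_single = 0.2151
(1 - R_single)^n = 0.2151^4 = 0.0021
R_parallel = 1 - 0.0021 = 0.9979
Improvement = 0.9979 - 0.7849
Improvement = 0.213

0.213


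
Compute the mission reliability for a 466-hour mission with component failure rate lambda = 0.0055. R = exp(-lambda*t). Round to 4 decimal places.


lambda = 0.0055
mission_time = 466
lambda * t = 0.0055 * 466 = 2.563
R = exp(-2.563)
R = 0.0771

0.0771


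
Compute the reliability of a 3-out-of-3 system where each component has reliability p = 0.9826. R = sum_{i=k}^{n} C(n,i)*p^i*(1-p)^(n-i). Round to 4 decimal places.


k = 3, n = 3, p = 0.9826
i=3: C(3,3)=1 * 0.9826^3 * 0.0174^0 = 0.9487
R = sum of terms = 0.9487

0.9487


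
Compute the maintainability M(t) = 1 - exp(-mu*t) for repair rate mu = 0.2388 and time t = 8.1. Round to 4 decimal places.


mu = 0.2388, t = 8.1
mu * t = 0.2388 * 8.1 = 1.9343
exp(-1.9343) = 0.1445
M(t) = 1 - 0.1445
M(t) = 0.8555

0.8555


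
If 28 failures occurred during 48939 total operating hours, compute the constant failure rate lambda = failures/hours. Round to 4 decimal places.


failures = 28
total_hours = 48939
lambda = 28 / 48939
lambda = 0.0006

0.0006


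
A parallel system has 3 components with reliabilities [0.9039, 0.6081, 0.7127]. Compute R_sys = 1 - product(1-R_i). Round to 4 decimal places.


Components: [0.9039, 0.6081, 0.7127]
(1 - 0.9039) = 0.0961, running product = 0.0961
(1 - 0.6081) = 0.3919, running product = 0.0377
(1 - 0.7127) = 0.2873, running product = 0.0108
Product of (1-R_i) = 0.0108
R_sys = 1 - 0.0108 = 0.9892

0.9892


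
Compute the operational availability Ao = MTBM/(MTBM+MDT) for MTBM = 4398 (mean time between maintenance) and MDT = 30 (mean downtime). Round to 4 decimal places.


MTBM = 4398
MDT = 30
MTBM + MDT = 4428
Ao = 4398 / 4428
Ao = 0.9932

0.9932


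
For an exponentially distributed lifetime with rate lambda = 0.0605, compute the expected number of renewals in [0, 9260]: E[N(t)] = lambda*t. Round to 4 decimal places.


lambda = 0.0605
t = 9260
E[N(t)] = lambda * t
E[N(t)] = 0.0605 * 9260
E[N(t)] = 560.23

560.23


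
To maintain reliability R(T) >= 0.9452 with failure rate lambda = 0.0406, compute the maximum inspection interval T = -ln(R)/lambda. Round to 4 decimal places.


R_target = 0.9452
lambda = 0.0406
-ln(0.9452) = 0.0564
T = 0.0564 / 0.0406
T = 1.3881

1.3881


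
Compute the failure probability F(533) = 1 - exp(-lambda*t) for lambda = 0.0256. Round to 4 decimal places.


lambda = 0.0256, t = 533
lambda * t = 13.6448
exp(-13.6448) = 0.0
F(t) = 1 - 0.0
F(t) = 1.0

1.0


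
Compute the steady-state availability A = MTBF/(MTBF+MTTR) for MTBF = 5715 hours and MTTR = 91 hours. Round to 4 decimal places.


MTBF = 5715
MTTR = 91
MTBF + MTTR = 5806
A = 5715 / 5806
A = 0.9843

0.9843


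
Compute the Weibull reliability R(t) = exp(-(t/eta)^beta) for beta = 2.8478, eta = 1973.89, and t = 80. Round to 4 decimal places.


beta = 2.8478, eta = 1973.89, t = 80
t/eta = 80 / 1973.89 = 0.0405
(t/eta)^beta = 0.0405^2.8478 = 0.0001
R(t) = exp(-0.0001)
R(t) = 0.9999

0.9999


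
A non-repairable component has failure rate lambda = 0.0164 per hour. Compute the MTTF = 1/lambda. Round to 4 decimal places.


lambda = 0.0164
MTTF = 1 / 0.0164
MTTF = 60.9756

60.9756


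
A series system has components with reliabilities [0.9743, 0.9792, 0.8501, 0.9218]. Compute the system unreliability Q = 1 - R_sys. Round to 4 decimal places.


Components: [0.9743, 0.9792, 0.8501, 0.9218]
After component 1: product = 0.9743
After component 2: product = 0.954
After component 3: product = 0.811
After component 4: product = 0.7476
R_sys = 0.7476
Q = 1 - 0.7476 = 0.2524

0.2524
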